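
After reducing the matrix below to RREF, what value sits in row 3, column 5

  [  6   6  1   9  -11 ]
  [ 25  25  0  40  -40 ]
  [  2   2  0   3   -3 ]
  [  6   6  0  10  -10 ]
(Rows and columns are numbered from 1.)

ρ1 := 1/6·ρ1
  [  1   1  1/6  3/2  -11/6 ]
  [ 25  25    0   40    -40 ]
  [  2   2    0    3     -3 ]
  [  6   6    0   10    -10 ]
ρ2 := ρ2 − 25·ρ1
  [ 1  1    1/6  3/2  -11/6 ]
  [ 0  0  -25/6  5/2   35/6 ]
  [ 2  2      0    3     -3 ]
  [ 6  6      0   10    -10 ]
ρ3 := ρ3 − 2·ρ1
  [ 1  1    1/6  3/2  -11/6 ]
  [ 0  0  -25/6  5/2   35/6 ]
  [ 0  0   -1/3    0    2/3 ]
  [ 6  6      0   10    -10 ]
ρ4 := ρ4 − 6·ρ1
  [ 1  1    1/6  3/2  -11/6 ]
  [ 0  0  -25/6  5/2   35/6 ]
  [ 0  0   -1/3    0    2/3 ]
  [ 0  0     -1    1      1 ]
ρ2 := -6/25·ρ2
  [ 1  1   1/6   3/2  -11/6 ]
  [ 0  0     1  -3/5   -7/5 ]
  [ 0  0  -1/3     0    2/3 ]
  [ 0  0    -1     1      1 ]
ρ3 := ρ3 + 1/3·ρ2
  [ 1  1  1/6   3/2  -11/6 ]
  [ 0  0    1  -3/5   -7/5 ]
  [ 0  0    0  -1/5    1/5 ]
  [ 0  0   -1     1      1 ]
ρ4 := ρ4 + ρ2
  [ 1  1  1/6   3/2  -11/6 ]
  [ 0  0    1  -3/5   -7/5 ]
  [ 0  0    0  -1/5    1/5 ]
  [ 0  0    0   2/5   -2/5 ]
ρ3 := -5·ρ3
  [ 1  1  1/6   3/2  -11/6 ]
  [ 0  0    1  -3/5   -7/5 ]
  [ 0  0    0     1     -1 ]
  [ 0  0    0   2/5   -2/5 ]
ρ4 := ρ4 − 2/5·ρ3
  [ 1  1  1/6   3/2  -11/6 ]
  [ 0  0    1  -3/5   -7/5 ]
  [ 0  0    0     1     -1 ]
  [ 0  0    0     0      0 ]
ρ2 := ρ2 + 3/5·ρ3
  [ 1  1  1/6  3/2  -11/6 ]
  [ 0  0    1    0     -2 ]
  [ 0  0    0    1     -1 ]
  [ 0  0    0    0      0 ]
ρ1 := ρ1 − 3/2·ρ3
  [ 1  1  1/6  0  -1/3 ]
  [ 0  0    1  0    -2 ]
  [ 0  0    0  1    -1 ]
  [ 0  0    0  0     0 ]
ρ1 := ρ1 − 1/6·ρ2
  [ 1  1  0  0   0 ]
  [ 0  0  1  0  -2 ]
  [ 0  0  0  1  -1 ]
  [ 0  0  0  0   0 ]

-1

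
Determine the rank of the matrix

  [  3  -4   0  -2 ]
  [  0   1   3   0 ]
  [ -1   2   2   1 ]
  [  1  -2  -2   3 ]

rank = 3

Multiply R1 by 1/3.
  [  1  -4/3   0  -2/3 ]
  [  0     1   3     0 ]
  [ -1     2   2     1 ]
  [  1    -2  -2     3 ]
Add R1 to R3.
  [ 1  -4/3   0  -2/3 ]
  [ 0     1   3     0 ]
  [ 0   2/3   2   1/3 ]
  [ 1    -2  -2     3 ]
Subtract R1 from R4.
  [ 1  -4/3   0  -2/3 ]
  [ 0     1   3     0 ]
  [ 0   2/3   2   1/3 ]
  [ 0  -2/3  -2  11/3 ]
Subtract 2/3 times R2 from R3.
  [ 1  -4/3   0  -2/3 ]
  [ 0     1   3     0 ]
  [ 0     0   0   1/3 ]
  [ 0  -2/3  -2  11/3 ]
Add 2/3 times R2 to R4.
  [ 1  -4/3  0  -2/3 ]
  [ 0     1  3     0 ]
  [ 0     0  0   1/3 ]
  [ 0     0  0  11/3 ]
Multiply R3 by 3.
  [ 1  -4/3  0  -2/3 ]
  [ 0     1  3     0 ]
  [ 0     0  0     1 ]
  [ 0     0  0  11/3 ]
Subtract 11/3 times R3 from R4.
  [ 1  -4/3  0  -2/3 ]
  [ 0     1  3     0 ]
  [ 0     0  0     1 ]
  [ 0     0  0     0 ]
Add 2/3 times R3 to R1.
  [ 1  -4/3  0  0 ]
  [ 0     1  3  0 ]
  [ 0     0  0  1 ]
  [ 0     0  0  0 ]
Add 4/3 times R2 to R1.
  [ 1  0  4  0 ]
  [ 0  1  3  0 ]
  [ 0  0  0  1 ]
  [ 0  0  0  0 ]
The reduced form has 3 nonzero rows.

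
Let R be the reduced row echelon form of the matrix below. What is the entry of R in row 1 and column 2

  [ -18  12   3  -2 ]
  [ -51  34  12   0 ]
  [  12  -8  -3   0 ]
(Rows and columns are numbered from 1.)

Multiply r1 by -1/18.
  [   1  -2/3  -1/6  1/9 ]
  [ -51    34    12    0 ]
  [  12    -8    -3    0 ]
Add 51 times r1 to r2.
  [  1  -2/3  -1/6   1/9 ]
  [  0     0   7/2  17/3 ]
  [ 12    -8    -3     0 ]
Subtract 12 times r1 from r3.
  [ 1  -2/3  -1/6   1/9 ]
  [ 0     0   7/2  17/3 ]
  [ 0     0    -1  -4/3 ]
Multiply r2 by 2/7.
  [ 1  -2/3  -1/6    1/9 ]
  [ 0     0     1  34/21 ]
  [ 0     0    -1   -4/3 ]
Add r2 to r3.
  [ 1  -2/3  -1/6    1/9 ]
  [ 0     0     1  34/21 ]
  [ 0     0     0    2/7 ]
Multiply r3 by 7/2.
  [ 1  -2/3  -1/6    1/9 ]
  [ 0     0     1  34/21 ]
  [ 0     0     0      1 ]
Subtract 34/21 times r3 from r2.
  [ 1  -2/3  -1/6  1/9 ]
  [ 0     0     1    0 ]
  [ 0     0     0    1 ]
Subtract 1/9 times r3 from r1.
  [ 1  -2/3  -1/6  0 ]
  [ 0     0     1  0 ]
  [ 0     0     0  1 ]
Add 1/6 times r2 to r1.
  [ 1  -2/3  0  0 ]
  [ 0     0  1  0 ]
  [ 0     0  0  1 ]

-2/3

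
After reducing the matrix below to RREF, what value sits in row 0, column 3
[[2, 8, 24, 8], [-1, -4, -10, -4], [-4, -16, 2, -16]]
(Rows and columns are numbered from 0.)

4

ρ1 → 1/2·ρ1
  [  1    4   12    4 ]
  [ -1   -4  -10   -4 ]
  [ -4  -16    2  -16 ]
ρ2 → ρ2 + ρ1
  [  1    4  12    4 ]
  [  0    0   2    0 ]
  [ -4  -16   2  -16 ]
ρ3 → ρ3 + 4·ρ1
  [ 1  4  12  4 ]
  [ 0  0   2  0 ]
  [ 0  0  50  0 ]
ρ2 → 1/2·ρ2
  [ 1  4  12  4 ]
  [ 0  0   1  0 ]
  [ 0  0  50  0 ]
ρ3 → ρ3 − 50·ρ2
  [ 1  4  12  4 ]
  [ 0  0   1  0 ]
  [ 0  0   0  0 ]
ρ1 → ρ1 − 12·ρ2
  [ 1  4  0  4 ]
  [ 0  0  1  0 ]
  [ 0  0  0  0 ]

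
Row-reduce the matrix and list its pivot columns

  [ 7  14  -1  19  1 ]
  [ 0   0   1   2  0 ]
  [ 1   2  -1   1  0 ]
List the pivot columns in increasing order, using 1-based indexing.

R1 → 1/7·R1
  [ 1  2  -1/7  19/7  1/7 ]
  [ 0  0     1     2    0 ]
  [ 1  2    -1     1    0 ]
R3 → R3 − R1
  [ 1  2  -1/7   19/7   1/7 ]
  [ 0  0     1      2     0 ]
  [ 0  0  -6/7  -12/7  -1/7 ]
R3 → R3 + 6/7·R2
  [ 1  2  -1/7  19/7   1/7 ]
  [ 0  0     1     2     0 ]
  [ 0  0     0     0  -1/7 ]
R3 → -7·R3
  [ 1  2  -1/7  19/7  1/7 ]
  [ 0  0     1     2    0 ]
  [ 0  0     0     0    1 ]
R1 → R1 − 1/7·R3
  [ 1  2  -1/7  19/7  0 ]
  [ 0  0     1     2  0 ]
  [ 0  0     0     0  1 ]
R1 → R1 + 1/7·R2
  [ 1  2  0  3  0 ]
  [ 0  0  1  2  0 ]
  [ 0  0  0  0  1 ]
Pivot columns are the columns containing a leading 1.

1, 3, 5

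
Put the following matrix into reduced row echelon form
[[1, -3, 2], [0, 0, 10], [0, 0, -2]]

Multiply R2 by 1/10.
  [ 1  -3   2 ]
  [ 0   0   1 ]
  [ 0   0  -2 ]
Add 2 times R2 to R3.
  [ 1  -3  2 ]
  [ 0   0  1 ]
  [ 0   0  0 ]
Subtract 2 times R2 from R1.
  [ 1  -3  0 ]
  [ 0   0  1 ]
  [ 0   0  0 ]

[[1, -3, 0], [0, 0, 1], [0, 0, 0]]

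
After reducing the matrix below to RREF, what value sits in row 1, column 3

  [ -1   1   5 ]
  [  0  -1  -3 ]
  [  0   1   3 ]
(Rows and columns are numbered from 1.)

-2

r1 → -1·r1
  [ 1  -1  -5 ]
  [ 0  -1  -3 ]
  [ 0   1   3 ]
r2 → -1·r2
  [ 1  -1  -5 ]
  [ 0   1   3 ]
  [ 0   1   3 ]
r3 → r3 − r2
  [ 1  -1  -5 ]
  [ 0   1   3 ]
  [ 0   0   0 ]
r1 → r1 + r2
  [ 1  0  -2 ]
  [ 0  1   3 ]
  [ 0  0   0 ]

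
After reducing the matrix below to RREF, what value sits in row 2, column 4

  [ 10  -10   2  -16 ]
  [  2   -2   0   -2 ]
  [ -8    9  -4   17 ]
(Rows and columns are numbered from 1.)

-3

Multiply R1 by 1/10.
  [  1  -1  1/5  -8/5 ]
  [  2  -2    0    -2 ]
  [ -8   9   -4    17 ]
Subtract 2 times R1 from R2.
  [  1  -1   1/5  -8/5 ]
  [  0   0  -2/5   6/5 ]
  [ -8   9    -4    17 ]
Add 8 times R1 to R3.
  [ 1  -1    1/5  -8/5 ]
  [ 0   0   -2/5   6/5 ]
  [ 0   1  -12/5  21/5 ]
Swap R2 and R3.
  [ 1  -1    1/5  -8/5 ]
  [ 0   1  -12/5  21/5 ]
  [ 0   0   -2/5   6/5 ]
Multiply R3 by -5/2.
  [ 1  -1    1/5  -8/5 ]
  [ 0   1  -12/5  21/5 ]
  [ 0   0      1    -3 ]
Add 12/5 times R3 to R2.
  [ 1  -1  1/5  -8/5 ]
  [ 0   1    0    -3 ]
  [ 0   0    1    -3 ]
Subtract 1/5 times R3 from R1.
  [ 1  -1  0  -1 ]
  [ 0   1  0  -3 ]
  [ 0   0  1  -3 ]
Add R2 to R1.
  [ 1  0  0  -4 ]
  [ 0  1  0  -3 ]
  [ 0  0  1  -3 ]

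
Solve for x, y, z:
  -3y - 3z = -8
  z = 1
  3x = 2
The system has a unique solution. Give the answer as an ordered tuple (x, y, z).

Form the augmented matrix and row-reduce:
  [ 0  -3  -3  |  -8 ]
  [ 0   0   1  |   1 ]
  [ 3   0   0  |   2 ]
Swap R1 and R3.
  [ 3   0   0  |   2 ]
  [ 0   0   1  |   1 ]
  [ 0  -3  -3  |  -8 ]
Multiply R1 by 1/3.
  [ 1   0   0  |  2/3 ]
  [ 0   0   1  |    1 ]
  [ 0  -3  -3  |   -8 ]
Swap R2 and R3.
  [ 1   0   0  |  2/3 ]
  [ 0  -3  -3  |   -8 ]
  [ 0   0   1  |    1 ]
Multiply R2 by -1/3.
  [ 1  0  0  |  2/3 ]
  [ 0  1  1  |  8/3 ]
  [ 0  0  1  |    1 ]
Subtract R3 from R2.
  [ 1  0  0  |  2/3 ]
  [ 0  1  0  |  5/3 ]
  [ 0  0  1  |    1 ]
Reading off the last column: x = 2/3, y = 5/3, z = 1.

(2/3, 5/3, 1)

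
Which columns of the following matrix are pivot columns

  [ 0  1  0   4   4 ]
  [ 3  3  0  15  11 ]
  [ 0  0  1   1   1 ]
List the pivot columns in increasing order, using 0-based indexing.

0, 1, 2

r1 <=> r2
r1 := 1/3·r1
r1 := r1 − r2
Pivot columns are the columns containing a leading 1.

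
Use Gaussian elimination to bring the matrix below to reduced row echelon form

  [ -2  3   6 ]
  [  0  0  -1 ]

R1 -> -1/2·R1
  [ 1  -3/2  -3 ]
  [ 0     0  -1 ]
R2 -> -1·R2
  [ 1  -3/2  -3 ]
  [ 0     0   1 ]
R1 -> R1 + 3·R2
  [ 1  -3/2  0 ]
  [ 0     0  1 ]

[[1, -3/2, 0], [0, 0, 1]]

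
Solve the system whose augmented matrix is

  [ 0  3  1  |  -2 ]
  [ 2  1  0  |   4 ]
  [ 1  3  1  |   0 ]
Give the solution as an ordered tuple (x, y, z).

(2, 0, -2)

Swap R1 and R2.
  [ 2  1  0  |   4 ]
  [ 0  3  1  |  -2 ]
  [ 1  3  1  |   0 ]
Multiply R1 by 1/2.
  [ 1  1/2  0  |   2 ]
  [ 0    3  1  |  -2 ]
  [ 1    3  1  |   0 ]
Subtract R1 from R3.
  [ 1  1/2  0  |   2 ]
  [ 0    3  1  |  -2 ]
  [ 0  5/2  1  |  -2 ]
Multiply R2 by 1/3.
  [ 1  1/2    0  |     2 ]
  [ 0    1  1/3  |  -2/3 ]
  [ 0  5/2    1  |    -2 ]
Subtract 5/2 times R2 from R3.
  [ 1  1/2    0  |     2 ]
  [ 0    1  1/3  |  -2/3 ]
  [ 0    0  1/6  |  -1/3 ]
Multiply R3 by 6.
  [ 1  1/2    0  |     2 ]
  [ 0    1  1/3  |  -2/3 ]
  [ 0    0    1  |    -2 ]
Subtract 1/3 times R3 from R2.
  [ 1  1/2  0  |   2 ]
  [ 0    1  0  |   0 ]
  [ 0    0  1  |  -2 ]
Subtract 1/2 times R2 from R1.
  [ 1  0  0  |   2 ]
  [ 0  1  0  |   0 ]
  [ 0  0  1  |  -2 ]
Reading off the last column: x = 2, y = 0, z = -2.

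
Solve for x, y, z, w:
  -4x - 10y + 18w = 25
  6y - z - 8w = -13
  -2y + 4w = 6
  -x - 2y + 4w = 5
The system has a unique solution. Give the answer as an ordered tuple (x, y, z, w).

Form the augmented matrix and row-reduce:
  [ -4  -10   0  18  |   25 ]
  [  0    6  -1  -8  |  -13 ]
  [  0   -2   0   4  |    6 ]
  [ -1   -2   0   4  |    5 ]
Multiply r1 by -1/4.
  [  1  5/2   0  -9/2  |  -25/4 ]
  [  0    6  -1    -8  |    -13 ]
  [  0   -2   0     4  |      6 ]
  [ -1   -2   0     4  |      5 ]
Add r1 to r4.
  [ 1  5/2   0  -9/2  |  -25/4 ]
  [ 0    6  -1    -8  |    -13 ]
  [ 0   -2   0     4  |      6 ]
  [ 0  1/2   0  -1/2  |   -5/4 ]
Multiply r2 by 1/6.
  [ 1  5/2     0  -9/2  |  -25/4 ]
  [ 0    1  -1/6  -4/3  |  -13/6 ]
  [ 0   -2     0     4  |      6 ]
  [ 0  1/2     0  -1/2  |   -5/4 ]
Add 2 times r2 to r3.
  [ 1  5/2     0  -9/2  |  -25/4 ]
  [ 0    1  -1/6  -4/3  |  -13/6 ]
  [ 0    0  -1/3   4/3  |    5/3 ]
  [ 0  1/2     0  -1/2  |   -5/4 ]
Subtract 1/2 times r2 from r4.
  [ 1  5/2     0  -9/2  |  -25/4 ]
  [ 0    1  -1/6  -4/3  |  -13/6 ]
  [ 0    0  -1/3   4/3  |    5/3 ]
  [ 0    0  1/12   1/6  |   -1/6 ]
Multiply r3 by -3.
  [ 1  5/2     0  -9/2  |  -25/4 ]
  [ 0    1  -1/6  -4/3  |  -13/6 ]
  [ 0    0     1    -4  |     -5 ]
  [ 0    0  1/12   1/6  |   -1/6 ]
Subtract 1/12 times r3 from r4.
  [ 1  5/2     0  -9/2  |  -25/4 ]
  [ 0    1  -1/6  -4/3  |  -13/6 ]
  [ 0    0     1    -4  |     -5 ]
  [ 0    0     0   1/2  |    1/4 ]
Multiply r4 by 2.
  [ 1  5/2     0  -9/2  |  -25/4 ]
  [ 0    1  -1/6  -4/3  |  -13/6 ]
  [ 0    0     1    -4  |     -5 ]
  [ 0    0     0     1  |    1/2 ]
Add 4 times r4 to r3.
  [ 1  5/2     0  -9/2  |  -25/4 ]
  [ 0    1  -1/6  -4/3  |  -13/6 ]
  [ 0    0     1     0  |     -3 ]
  [ 0    0     0     1  |    1/2 ]
Add 4/3 times r4 to r2.
  [ 1  5/2     0  -9/2  |  -25/4 ]
  [ 0    1  -1/6     0  |   -3/2 ]
  [ 0    0     1     0  |     -3 ]
  [ 0    0     0     1  |    1/2 ]
Add 9/2 times r4 to r1.
  [ 1  5/2     0  0  |    -4 ]
  [ 0    1  -1/6  0  |  -3/2 ]
  [ 0    0     1  0  |    -3 ]
  [ 0    0     0  1  |   1/2 ]
Add 1/6 times r3 to r2.
  [ 1  5/2  0  0  |   -4 ]
  [ 0    1  0  0  |   -2 ]
  [ 0    0  1  0  |   -3 ]
  [ 0    0  0  1  |  1/2 ]
Subtract 5/2 times r2 from r1.
  [ 1  0  0  0  |    1 ]
  [ 0  1  0  0  |   -2 ]
  [ 0  0  1  0  |   -3 ]
  [ 0  0  0  1  |  1/2 ]
Reading off the last column: x = 1, y = -2, z = -3, w = 1/2.

(1, -2, -3, 1/2)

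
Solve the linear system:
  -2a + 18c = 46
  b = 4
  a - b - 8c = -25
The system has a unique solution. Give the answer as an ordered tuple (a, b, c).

Form the augmented matrix and row-reduce:
  [ -2   0  18  |   46 ]
  [  0   1   0  |    4 ]
  [  1  -1  -8  |  -25 ]
R1 ← -1/2·R1
  [ 1   0  -9  |  -23 ]
  [ 0   1   0  |    4 ]
  [ 1  -1  -8  |  -25 ]
R3 ← R3 − R1
  [ 1   0  -9  |  -23 ]
  [ 0   1   0  |    4 ]
  [ 0  -1   1  |   -2 ]
R3 ← R3 + R2
  [ 1  0  -9  |  -23 ]
  [ 0  1   0  |    4 ]
  [ 0  0   1  |    2 ]
R1 ← R1 + 9·R3
  [ 1  0  0  |  -5 ]
  [ 0  1  0  |   4 ]
  [ 0  0  1  |   2 ]
Reading off the last column: a = -5, b = 4, c = 2.

(-5, 4, 2)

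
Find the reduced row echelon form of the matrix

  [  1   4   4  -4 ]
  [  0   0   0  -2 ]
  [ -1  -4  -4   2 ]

[[1, 4, 4, 0], [0, 0, 0, 1], [0, 0, 0, 0]]

Add ρ1 to ρ3.
  [ 1  4  4  -4 ]
  [ 0  0  0  -2 ]
  [ 0  0  0  -2 ]
Multiply ρ2 by -1/2.
  [ 1  4  4  -4 ]
  [ 0  0  0   1 ]
  [ 0  0  0  -2 ]
Add 2 times ρ2 to ρ3.
  [ 1  4  4  -4 ]
  [ 0  0  0   1 ]
  [ 0  0  0   0 ]
Add 4 times ρ2 to ρ1.
  [ 1  4  4  0 ]
  [ 0  0  0  1 ]
  [ 0  0  0  0 ]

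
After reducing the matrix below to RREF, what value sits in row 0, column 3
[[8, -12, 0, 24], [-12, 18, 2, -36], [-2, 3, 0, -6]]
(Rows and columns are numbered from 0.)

3

ρ1 := 1/8·ρ1
  [   1  -3/2  0    3 ]
  [ -12    18  2  -36 ]
  [  -2     3  0   -6 ]
ρ2 := ρ2 + 12·ρ1
  [  1  -3/2  0   3 ]
  [  0     0  2   0 ]
  [ -2     3  0  -6 ]
ρ3 := ρ3 + 2·ρ1
  [ 1  -3/2  0  3 ]
  [ 0     0  2  0 ]
  [ 0     0  0  0 ]
ρ2 := 1/2·ρ2
  [ 1  -3/2  0  3 ]
  [ 0     0  1  0 ]
  [ 0     0  0  0 ]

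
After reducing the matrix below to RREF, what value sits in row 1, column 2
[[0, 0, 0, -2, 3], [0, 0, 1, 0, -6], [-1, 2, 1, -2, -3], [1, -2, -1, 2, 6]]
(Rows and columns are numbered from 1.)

ρ1 ↔ ρ3
  [ -1   2   1  -2  -3 ]
  [  0   0   1   0  -6 ]
  [  0   0   0  -2   3 ]
  [  1  -2  -1   2   6 ]
ρ1 ← -1·ρ1
  [ 1  -2  -1   2   3 ]
  [ 0   0   1   0  -6 ]
  [ 0   0   0  -2   3 ]
  [ 1  -2  -1   2   6 ]
ρ4 ← ρ4 − ρ1
  [ 1  -2  -1   2   3 ]
  [ 0   0   1   0  -6 ]
  [ 0   0   0  -2   3 ]
  [ 0   0   0   0   3 ]
ρ3 ← -1/2·ρ3
  [ 1  -2  -1  2     3 ]
  [ 0   0   1  0    -6 ]
  [ 0   0   0  1  -3/2 ]
  [ 0   0   0  0     3 ]
ρ4 ← 1/3·ρ4
  [ 1  -2  -1  2     3 ]
  [ 0   0   1  0    -6 ]
  [ 0   0   0  1  -3/2 ]
  [ 0   0   0  0     1 ]
ρ3 ← ρ3 + 3/2·ρ4
  [ 1  -2  -1  2   3 ]
  [ 0   0   1  0  -6 ]
  [ 0   0   0  1   0 ]
  [ 0   0   0  0   1 ]
ρ2 ← ρ2 + 6·ρ4
  [ 1  -2  -1  2  3 ]
  [ 0   0   1  0  0 ]
  [ 0   0   0  1  0 ]
  [ 0   0   0  0  1 ]
ρ1 ← ρ1 − 3·ρ4
  [ 1  -2  -1  2  0 ]
  [ 0   0   1  0  0 ]
  [ 0   0   0  1  0 ]
  [ 0   0   0  0  1 ]
ρ1 ← ρ1 − 2·ρ3
  [ 1  -2  -1  0  0 ]
  [ 0   0   1  0  0 ]
  [ 0   0   0  1  0 ]
  [ 0   0   0  0  1 ]
ρ1 ← ρ1 + ρ2
  [ 1  -2  0  0  0 ]
  [ 0   0  1  0  0 ]
  [ 0   0  0  1  0 ]
  [ 0   0  0  0  1 ]

-2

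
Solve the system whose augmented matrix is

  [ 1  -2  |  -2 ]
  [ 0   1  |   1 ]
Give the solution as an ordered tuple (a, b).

(0, 1)

R1 → R1 + 2·R2
Reading off the last column: a = 0, b = 1.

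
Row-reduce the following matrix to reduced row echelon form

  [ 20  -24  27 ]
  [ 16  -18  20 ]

r1 -> 1/20·r1
  [  1  -6/5  27/20 ]
  [ 16   -18     20 ]
r2 -> r2 − 16·r1
  [ 1  -6/5  27/20 ]
  [ 0   6/5   -8/5 ]
r2 -> 5/6·r2
  [ 1  -6/5  27/20 ]
  [ 0     1   -4/3 ]
r1 -> r1 + 6/5·r2
  [ 1  0  -1/4 ]
  [ 0  1  -4/3 ]

[[1, 0, -1/4], [0, 1, -4/3]]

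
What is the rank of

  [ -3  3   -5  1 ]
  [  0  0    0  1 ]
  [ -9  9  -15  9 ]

ρ1 := -1/3·ρ1
ρ3 := ρ3 + 9·ρ1
ρ3 := ρ3 − 6·ρ2
ρ1 := ρ1 + 1/3·ρ2
The reduced form has 2 nonzero rows.

rank = 2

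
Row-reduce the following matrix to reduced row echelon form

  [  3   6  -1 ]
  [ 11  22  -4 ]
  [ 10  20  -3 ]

R1 → 1/3·R1
  [  1   2  -1/3 ]
  [ 11  22    -4 ]
  [ 10  20    -3 ]
R2 → R2 − 11·R1
  [  1   2  -1/3 ]
  [  0   0  -1/3 ]
  [ 10  20    -3 ]
R3 → R3 − 10·R1
  [ 1  2  -1/3 ]
  [ 0  0  -1/3 ]
  [ 0  0   1/3 ]
R2 → -3·R2
  [ 1  2  -1/3 ]
  [ 0  0     1 ]
  [ 0  0   1/3 ]
R3 → R3 − 1/3·R2
  [ 1  2  -1/3 ]
  [ 0  0     1 ]
  [ 0  0     0 ]
R1 → R1 + 1/3·R2
  [ 1  2  0 ]
  [ 0  0  1 ]
  [ 0  0  0 ]

[[1, 2, 0], [0, 0, 1], [0, 0, 0]]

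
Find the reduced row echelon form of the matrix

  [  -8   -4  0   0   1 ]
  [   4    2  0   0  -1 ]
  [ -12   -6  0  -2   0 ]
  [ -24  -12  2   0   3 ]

ρ1 ← -1/8·ρ1
  [   1  1/2  0   0  -1/8 ]
  [   4    2  0   0    -1 ]
  [ -12   -6  0  -2     0 ]
  [ -24  -12  2   0     3 ]
ρ2 ← ρ2 − 4·ρ1
  [   1  1/2  0   0  -1/8 ]
  [   0    0  0   0  -1/2 ]
  [ -12   -6  0  -2     0 ]
  [ -24  -12  2   0     3 ]
ρ3 ← ρ3 + 12·ρ1
  [   1  1/2  0   0  -1/8 ]
  [   0    0  0   0  -1/2 ]
  [   0    0  0  -2  -3/2 ]
  [ -24  -12  2   0     3 ]
ρ4 ← ρ4 + 24·ρ1
  [ 1  1/2  0   0  -1/8 ]
  [ 0    0  0   0  -1/2 ]
  [ 0    0  0  -2  -3/2 ]
  [ 0    0  2   0     0 ]
ρ2 <-> ρ4
  [ 1  1/2  0   0  -1/8 ]
  [ 0    0  2   0     0 ]
  [ 0    0  0  -2  -3/2 ]
  [ 0    0  0   0  -1/2 ]
ρ2 ← 1/2·ρ2
  [ 1  1/2  0   0  -1/8 ]
  [ 0    0  1   0     0 ]
  [ 0    0  0  -2  -3/2 ]
  [ 0    0  0   0  -1/2 ]
ρ3 ← -1/2·ρ3
  [ 1  1/2  0  0  -1/8 ]
  [ 0    0  1  0     0 ]
  [ 0    0  0  1   3/4 ]
  [ 0    0  0  0  -1/2 ]
ρ4 ← -2·ρ4
  [ 1  1/2  0  0  -1/8 ]
  [ 0    0  1  0     0 ]
  [ 0    0  0  1   3/4 ]
  [ 0    0  0  0     1 ]
ρ3 ← ρ3 − 3/4·ρ4
  [ 1  1/2  0  0  -1/8 ]
  [ 0    0  1  0     0 ]
  [ 0    0  0  1     0 ]
  [ 0    0  0  0     1 ]
ρ1 ← ρ1 + 1/8·ρ4
  [ 1  1/2  0  0  0 ]
  [ 0    0  1  0  0 ]
  [ 0    0  0  1  0 ]
  [ 0    0  0  0  1 ]

[[1, 1/2, 0, 0, 0], [0, 0, 1, 0, 0], [0, 0, 0, 1, 0], [0, 0, 0, 0, 1]]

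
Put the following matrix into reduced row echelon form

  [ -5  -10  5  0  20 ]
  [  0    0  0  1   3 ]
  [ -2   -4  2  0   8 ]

[[1, 2, -1, 0, -4], [0, 0, 0, 1, 3], [0, 0, 0, 0, 0]]

ρ1 → -1/5·ρ1
ρ3 → ρ3 + 2·ρ1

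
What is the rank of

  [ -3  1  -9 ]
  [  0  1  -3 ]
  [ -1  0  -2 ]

rank = 2

r1 -> -1/3·r1
  [  1  -1/3   3 ]
  [  0     1  -3 ]
  [ -1     0  -2 ]
r3 -> r3 + r1
  [ 1  -1/3   3 ]
  [ 0     1  -3 ]
  [ 0  -1/3   1 ]
r3 -> r3 + 1/3·r2
  [ 1  -1/3   3 ]
  [ 0     1  -3 ]
  [ 0     0   0 ]
r1 -> r1 + 1/3·r2
  [ 1  0   2 ]
  [ 0  1  -3 ]
  [ 0  0   0 ]
The reduced form has 2 nonzero rows.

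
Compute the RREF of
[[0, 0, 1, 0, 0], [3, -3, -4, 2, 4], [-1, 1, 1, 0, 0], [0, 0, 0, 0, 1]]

r1 ↔ r2
  [  3  -3  -4  2  4 ]
  [  0   0   1  0  0 ]
  [ -1   1   1  0  0 ]
  [  0   0   0  0  1 ]
r1 -> 1/3·r1
  [  1  -1  -4/3  2/3  4/3 ]
  [  0   0     1    0    0 ]
  [ -1   1     1    0    0 ]
  [  0   0     0    0    1 ]
r3 -> r3 + r1
  [ 1  -1  -4/3  2/3  4/3 ]
  [ 0   0     1    0    0 ]
  [ 0   0  -1/3  2/3  4/3 ]
  [ 0   0     0    0    1 ]
r3 -> r3 + 1/3·r2
  [ 1  -1  -4/3  2/3  4/3 ]
  [ 0   0     1    0    0 ]
  [ 0   0     0  2/3  4/3 ]
  [ 0   0     0    0    1 ]
r3 -> 3/2·r3
  [ 1  -1  -4/3  2/3  4/3 ]
  [ 0   0     1    0    0 ]
  [ 0   0     0    1    2 ]
  [ 0   0     0    0    1 ]
r3 -> r3 − 2·r4
  [ 1  -1  -4/3  2/3  4/3 ]
  [ 0   0     1    0    0 ]
  [ 0   0     0    1    0 ]
  [ 0   0     0    0    1 ]
r1 -> r1 − 4/3·r4
  [ 1  -1  -4/3  2/3  0 ]
  [ 0   0     1    0  0 ]
  [ 0   0     0    1  0 ]
  [ 0   0     0    0  1 ]
r1 -> r1 − 2/3·r3
  [ 1  -1  -4/3  0  0 ]
  [ 0   0     1  0  0 ]
  [ 0   0     0  1  0 ]
  [ 0   0     0  0  1 ]
r1 -> r1 + 4/3·r2
  [ 1  -1  0  0  0 ]
  [ 0   0  1  0  0 ]
  [ 0   0  0  1  0 ]
  [ 0   0  0  0  1 ]

[[1, -1, 0, 0, 0], [0, 0, 1, 0, 0], [0, 0, 0, 1, 0], [0, 0, 0, 0, 1]]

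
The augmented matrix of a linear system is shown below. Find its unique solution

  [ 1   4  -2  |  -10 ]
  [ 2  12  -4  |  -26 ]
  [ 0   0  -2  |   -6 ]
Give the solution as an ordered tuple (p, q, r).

(2, -3/2, 3)

R2 ← R2 − 2·R1
R2 ← 1/4·R2
R3 ← -1/2·R3
R1 ← R1 + 2·R3
R1 ← R1 − 4·R2
Reading off the last column: p = 2, q = -3/2, r = 3.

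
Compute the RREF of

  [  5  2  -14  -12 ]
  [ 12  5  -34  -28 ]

[[1, 0, -2, -4], [0, 1, -2, 4]]

R1 ← 1/5·R1
  [  1  2/5  -14/5  -12/5 ]
  [ 12    5    -34    -28 ]
R2 ← R2 − 12·R1
  [ 1  2/5  -14/5  -12/5 ]
  [ 0  1/5   -2/5    4/5 ]
R2 ← 5·R2
  [ 1  2/5  -14/5  -12/5 ]
  [ 0    1     -2      4 ]
R1 ← R1 − 2/5·R2
  [ 1  0  -2  -4 ]
  [ 0  1  -2   4 ]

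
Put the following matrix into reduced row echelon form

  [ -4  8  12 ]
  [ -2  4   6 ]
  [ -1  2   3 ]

Multiply R1 by -1/4.
Add 2 times R1 to R2.
Add R1 to R3.

[[1, -2, -3], [0, 0, 0], [0, 0, 0]]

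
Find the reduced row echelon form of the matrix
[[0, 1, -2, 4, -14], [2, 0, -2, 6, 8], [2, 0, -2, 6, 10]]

r1 ↔ r2
  [ 2  0  -2  6    8 ]
  [ 0  1  -2  4  -14 ]
  [ 2  0  -2  6   10 ]
r1 ← 1/2·r1
  [ 1  0  -1  3    4 ]
  [ 0  1  -2  4  -14 ]
  [ 2  0  -2  6   10 ]
r3 ← r3 − 2·r1
  [ 1  0  -1  3    4 ]
  [ 0  1  -2  4  -14 ]
  [ 0  0   0  0    2 ]
r3 ← 1/2·r3
  [ 1  0  -1  3    4 ]
  [ 0  1  -2  4  -14 ]
  [ 0  0   0  0    1 ]
r2 ← r2 + 14·r3
  [ 1  0  -1  3  4 ]
  [ 0  1  -2  4  0 ]
  [ 0  0   0  0  1 ]
r1 ← r1 − 4·r3
  [ 1  0  -1  3  0 ]
  [ 0  1  -2  4  0 ]
  [ 0  0   0  0  1 ]

[[1, 0, -1, 3, 0], [0, 1, -2, 4, 0], [0, 0, 0, 0, 1]]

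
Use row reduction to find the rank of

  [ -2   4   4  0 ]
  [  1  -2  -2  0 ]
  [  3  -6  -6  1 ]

ρ1 ← -1/2·ρ1
  [ 1  -2  -2  0 ]
  [ 1  -2  -2  0 ]
  [ 3  -6  -6  1 ]
ρ2 ← ρ2 − ρ1
  [ 1  -2  -2  0 ]
  [ 0   0   0  0 ]
  [ 3  -6  -6  1 ]
ρ3 ← ρ3 − 3·ρ1
  [ 1  -2  -2  0 ]
  [ 0   0   0  0 ]
  [ 0   0   0  1 ]
ρ2 ↔ ρ3
  [ 1  -2  -2  0 ]
  [ 0   0   0  1 ]
  [ 0   0   0  0 ]
The reduced form has 2 nonzero rows.

rank = 2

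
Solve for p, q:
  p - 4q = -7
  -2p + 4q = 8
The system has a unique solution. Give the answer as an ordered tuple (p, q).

(-1, 3/2)

Form the augmented matrix and row-reduce:
  [  1  -4  |  -7 ]
  [ -2   4  |   8 ]
Add 2 times r1 to r2.
  [ 1  -4  |  -7 ]
  [ 0  -4  |  -6 ]
Multiply r2 by -1/4.
  [ 1  -4  |   -7 ]
  [ 0   1  |  3/2 ]
Add 4 times r2 to r1.
  [ 1  0  |   -1 ]
  [ 0  1  |  3/2 ]
Reading off the last column: p = -1, q = 3/2.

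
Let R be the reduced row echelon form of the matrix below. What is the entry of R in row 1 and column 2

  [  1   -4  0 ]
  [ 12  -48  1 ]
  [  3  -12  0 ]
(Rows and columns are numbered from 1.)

r2 := r2 − 12·r1
  [ 1   -4  0 ]
  [ 0    0  1 ]
  [ 3  -12  0 ]
r3 := r3 − 3·r1
  [ 1  -4  0 ]
  [ 0   0  1 ]
  [ 0   0  0 ]

-4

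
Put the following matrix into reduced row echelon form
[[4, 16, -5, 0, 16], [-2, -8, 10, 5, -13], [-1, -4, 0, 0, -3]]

[[1, 4, 0, 0, 3], [0, 0, 1, 0, -4/5], [0, 0, 0, 1, 1/5]]

Multiply R1 by 1/4.
  [  1   4  -5/4  0    4 ]
  [ -2  -8    10  5  -13 ]
  [ -1  -4     0  0   -3 ]
Add 2 times R1 to R2.
  [  1   4  -5/4  0   4 ]
  [  0   0  15/2  5  -5 ]
  [ -1  -4     0  0  -3 ]
Add R1 to R3.
  [ 1  4  -5/4  0   4 ]
  [ 0  0  15/2  5  -5 ]
  [ 0  0  -5/4  0   1 ]
Multiply R2 by 2/15.
  [ 1  4  -5/4    0     4 ]
  [ 0  0     1  2/3  -2/3 ]
  [ 0  0  -5/4    0     1 ]
Add 5/4 times R2 to R3.
  [ 1  4  -5/4    0     4 ]
  [ 0  0     1  2/3  -2/3 ]
  [ 0  0     0  5/6   1/6 ]
Multiply R3 by 6/5.
  [ 1  4  -5/4    0     4 ]
  [ 0  0     1  2/3  -2/3 ]
  [ 0  0     0    1   1/5 ]
Subtract 2/3 times R3 from R2.
  [ 1  4  -5/4  0     4 ]
  [ 0  0     1  0  -4/5 ]
  [ 0  0     0  1   1/5 ]
Add 5/4 times R2 to R1.
  [ 1  4  0  0     3 ]
  [ 0  0  1  0  -4/5 ]
  [ 0  0  0  1   1/5 ]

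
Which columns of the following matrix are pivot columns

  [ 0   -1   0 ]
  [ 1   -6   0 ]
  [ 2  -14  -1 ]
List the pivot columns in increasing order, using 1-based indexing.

1, 2, 3

Swap r1 and r2.
  [ 1   -6   0 ]
  [ 0   -1   0 ]
  [ 2  -14  -1 ]
Subtract 2 times r1 from r3.
  [ 1  -6   0 ]
  [ 0  -1   0 ]
  [ 0  -2  -1 ]
Multiply r2 by -1.
  [ 1  -6   0 ]
  [ 0   1   0 ]
  [ 0  -2  -1 ]
Add 2 times r2 to r3.
  [ 1  -6   0 ]
  [ 0   1   0 ]
  [ 0   0  -1 ]
Multiply r3 by -1.
  [ 1  -6  0 ]
  [ 0   1  0 ]
  [ 0   0  1 ]
Add 6 times r2 to r1.
  [ 1  0  0 ]
  [ 0  1  0 ]
  [ 0  0  1 ]
Pivot columns are the columns containing a leading 1.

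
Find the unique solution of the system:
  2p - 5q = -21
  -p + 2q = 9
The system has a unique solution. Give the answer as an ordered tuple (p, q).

Form the augmented matrix and row-reduce:
  [  2  -5  |  -21 ]
  [ -1   2  |    9 ]
R1 -> 1/2·R1
  [  1  -5/2  |  -21/2 ]
  [ -1     2  |      9 ]
R2 -> R2 + R1
  [ 1  -5/2  |  -21/2 ]
  [ 0  -1/2  |   -3/2 ]
R2 -> -2·R2
  [ 1  -5/2  |  -21/2 ]
  [ 0     1  |      3 ]
R1 -> R1 + 5/2·R2
  [ 1  0  |  -3 ]
  [ 0  1  |   3 ]
Reading off the last column: p = -3, q = 3.

(-3, 3)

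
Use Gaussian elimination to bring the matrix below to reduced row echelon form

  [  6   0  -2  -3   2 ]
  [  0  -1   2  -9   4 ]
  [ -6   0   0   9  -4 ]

[[1, 0, 0, -3/2, 2/3], [0, 1, 0, 3, -2], [0, 0, 1, -3, 1]]

Multiply r1 by 1/6.
  [  1   0  -1/3  -1/2  1/3 ]
  [  0  -1     2    -9    4 ]
  [ -6   0     0     9   -4 ]
Add 6 times r1 to r3.
  [ 1   0  -1/3  -1/2  1/3 ]
  [ 0  -1     2    -9    4 ]
  [ 0   0    -2     6   -2 ]
Multiply r2 by -1.
  [ 1  0  -1/3  -1/2  1/3 ]
  [ 0  1    -2     9   -4 ]
  [ 0  0    -2     6   -2 ]
Multiply r3 by -1/2.
  [ 1  0  -1/3  -1/2  1/3 ]
  [ 0  1    -2     9   -4 ]
  [ 0  0     1    -3    1 ]
Add 2 times r3 to r2.
  [ 1  0  -1/3  -1/2  1/3 ]
  [ 0  1     0     3   -2 ]
  [ 0  0     1    -3    1 ]
Add 1/3 times r3 to r1.
  [ 1  0  0  -3/2  2/3 ]
  [ 0  1  0     3   -2 ]
  [ 0  0  1    -3    1 ]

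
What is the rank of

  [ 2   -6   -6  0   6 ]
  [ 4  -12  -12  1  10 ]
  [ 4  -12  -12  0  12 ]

R1 → 1/2·R1
  [ 1   -3   -3  0   3 ]
  [ 4  -12  -12  1  10 ]
  [ 4  -12  -12  0  12 ]
R2 → R2 − 4·R1
  [ 1   -3   -3  0   3 ]
  [ 0    0    0  1  -2 ]
  [ 4  -12  -12  0  12 ]
R3 → R3 − 4·R1
  [ 1  -3  -3  0   3 ]
  [ 0   0   0  1  -2 ]
  [ 0   0   0  0   0 ]
The reduced form has 2 nonzero rows.

rank = 2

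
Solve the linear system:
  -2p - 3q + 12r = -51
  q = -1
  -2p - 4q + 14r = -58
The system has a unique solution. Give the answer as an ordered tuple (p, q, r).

(3, -1, -4)

Form the augmented matrix and row-reduce:
  [ -2  -3  12  |  -51 ]
  [  0   1   0  |   -1 ]
  [ -2  -4  14  |  -58 ]
ρ1 ← -1/2·ρ1
  [  1  3/2  -6  |  51/2 ]
  [  0    1   0  |    -1 ]
  [ -2   -4  14  |   -58 ]
ρ3 ← ρ3 + 2·ρ1
  [ 1  3/2  -6  |  51/2 ]
  [ 0    1   0  |    -1 ]
  [ 0   -1   2  |    -7 ]
ρ3 ← ρ3 + ρ2
  [ 1  3/2  -6  |  51/2 ]
  [ 0    1   0  |    -1 ]
  [ 0    0   2  |    -8 ]
ρ3 ← 1/2·ρ3
  [ 1  3/2  -6  |  51/2 ]
  [ 0    1   0  |    -1 ]
  [ 0    0   1  |    -4 ]
ρ1 ← ρ1 + 6·ρ3
  [ 1  3/2  0  |  3/2 ]
  [ 0    1  0  |   -1 ]
  [ 0    0  1  |   -4 ]
ρ1 ← ρ1 − 3/2·ρ2
  [ 1  0  0  |   3 ]
  [ 0  1  0  |  -1 ]
  [ 0  0  1  |  -4 ]
Reading off the last column: p = 3, q = -1, r = -4.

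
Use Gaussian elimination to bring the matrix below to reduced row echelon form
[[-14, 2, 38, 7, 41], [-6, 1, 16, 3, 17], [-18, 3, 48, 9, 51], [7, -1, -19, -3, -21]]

Multiply R1 by -1/14.
  [   1  -1/7  -19/7  -1/2  -41/14 ]
  [  -6     1     16     3      17 ]
  [ -18     3     48     9      51 ]
  [   7    -1    -19    -3     -21 ]
Add 6 times R1 to R2.
  [   1  -1/7  -19/7  -1/2  -41/14 ]
  [   0   1/7   -2/7     0    -4/7 ]
  [ -18     3     48     9      51 ]
  [   7    -1    -19    -3     -21 ]
Add 18 times R1 to R3.
  [ 1  -1/7  -19/7  -1/2  -41/14 ]
  [ 0   1/7   -2/7     0    -4/7 ]
  [ 0   3/7   -6/7     0   -12/7 ]
  [ 7    -1    -19    -3     -21 ]
Subtract 7 times R1 from R4.
  [ 1  -1/7  -19/7  -1/2  -41/14 ]
  [ 0   1/7   -2/7     0    -4/7 ]
  [ 0   3/7   -6/7     0   -12/7 ]
  [ 0     0      0   1/2    -1/2 ]
Multiply R2 by 7.
  [ 1  -1/7  -19/7  -1/2  -41/14 ]
  [ 0     1     -2     0      -4 ]
  [ 0   3/7   -6/7     0   -12/7 ]
  [ 0     0      0   1/2    -1/2 ]
Subtract 3/7 times R2 from R3.
  [ 1  -1/7  -19/7  -1/2  -41/14 ]
  [ 0     1     -2     0      -4 ]
  [ 0     0      0     0       0 ]
  [ 0     0      0   1/2    -1/2 ]
Swap R3 and R4.
  [ 1  -1/7  -19/7  -1/2  -41/14 ]
  [ 0     1     -2     0      -4 ]
  [ 0     0      0   1/2    -1/2 ]
  [ 0     0      0     0       0 ]
Multiply R3 by 2.
  [ 1  -1/7  -19/7  -1/2  -41/14 ]
  [ 0     1     -2     0      -4 ]
  [ 0     0      0     1      -1 ]
  [ 0     0      0     0       0 ]
Add 1/2 times R3 to R1.
  [ 1  -1/7  -19/7  0  -24/7 ]
  [ 0     1     -2  0     -4 ]
  [ 0     0      0  1     -1 ]
  [ 0     0      0  0      0 ]
Add 1/7 times R2 to R1.
  [ 1  0  -3  0  -4 ]
  [ 0  1  -2  0  -4 ]
  [ 0  0   0  1  -1 ]
  [ 0  0   0  0   0 ]

[[1, 0, -3, 0, -4], [0, 1, -2, 0, -4], [0, 0, 0, 1, -1], [0, 0, 0, 0, 0]]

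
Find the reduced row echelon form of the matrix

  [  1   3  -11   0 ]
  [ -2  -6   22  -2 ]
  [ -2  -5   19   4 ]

[[1, 0, -2, 0], [0, 1, -3, 0], [0, 0, 0, 1]]

R2 -> R2 + 2·R1
  [  1   3  -11   0 ]
  [  0   0    0  -2 ]
  [ -2  -5   19   4 ]
R3 -> R3 + 2·R1
  [ 1  3  -11   0 ]
  [ 0  0    0  -2 ]
  [ 0  1   -3   4 ]
R2 ↔ R3
  [ 1  3  -11   0 ]
  [ 0  1   -3   4 ]
  [ 0  0    0  -2 ]
R3 -> -1/2·R3
  [ 1  3  -11  0 ]
  [ 0  1   -3  4 ]
  [ 0  0    0  1 ]
R2 -> R2 − 4·R3
  [ 1  3  -11  0 ]
  [ 0  1   -3  0 ]
  [ 0  0    0  1 ]
R1 -> R1 − 3·R2
  [ 1  0  -2  0 ]
  [ 0  1  -3  0 ]
  [ 0  0   0  1 ]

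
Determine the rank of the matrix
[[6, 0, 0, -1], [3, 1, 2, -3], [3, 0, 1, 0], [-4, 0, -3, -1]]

R1 -> 1/6·R1
  [  1  0   0  -1/6 ]
  [  3  1   2    -3 ]
  [  3  0   1     0 ]
  [ -4  0  -3    -1 ]
R2 -> R2 − 3·R1
  [  1  0   0  -1/6 ]
  [  0  1   2  -5/2 ]
  [  3  0   1     0 ]
  [ -4  0  -3    -1 ]
R3 -> R3 − 3·R1
  [  1  0   0  -1/6 ]
  [  0  1   2  -5/2 ]
  [  0  0   1   1/2 ]
  [ -4  0  -3    -1 ]
R4 -> R4 + 4·R1
  [ 1  0   0  -1/6 ]
  [ 0  1   2  -5/2 ]
  [ 0  0   1   1/2 ]
  [ 0  0  -3  -5/3 ]
R4 -> R4 + 3·R3
  [ 1  0  0  -1/6 ]
  [ 0  1  2  -5/2 ]
  [ 0  0  1   1/2 ]
  [ 0  0  0  -1/6 ]
R4 -> -6·R4
  [ 1  0  0  -1/6 ]
  [ 0  1  2  -5/2 ]
  [ 0  0  1   1/2 ]
  [ 0  0  0     1 ]
R3 -> R3 − 1/2·R4
  [ 1  0  0  -1/6 ]
  [ 0  1  2  -5/2 ]
  [ 0  0  1     0 ]
  [ 0  0  0     1 ]
R2 -> R2 + 5/2·R4
  [ 1  0  0  -1/6 ]
  [ 0  1  2     0 ]
  [ 0  0  1     0 ]
  [ 0  0  0     1 ]
R1 -> R1 + 1/6·R4
  [ 1  0  0  0 ]
  [ 0  1  2  0 ]
  [ 0  0  1  0 ]
  [ 0  0  0  1 ]
R2 -> R2 − 2·R3
  [ 1  0  0  0 ]
  [ 0  1  0  0 ]
  [ 0  0  1  0 ]
  [ 0  0  0  1 ]
The reduced form has 4 nonzero rows.

rank = 4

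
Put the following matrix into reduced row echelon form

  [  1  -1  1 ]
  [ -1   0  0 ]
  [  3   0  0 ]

[[1, 0, 0], [0, 1, -1], [0, 0, 0]]

R2 -> R2 + R1
  [ 1  -1  1 ]
  [ 0  -1  1 ]
  [ 3   0  0 ]
R3 -> R3 − 3·R1
  [ 1  -1   1 ]
  [ 0  -1   1 ]
  [ 0   3  -3 ]
R2 -> -1·R2
  [ 1  -1   1 ]
  [ 0   1  -1 ]
  [ 0   3  -3 ]
R3 -> R3 − 3·R2
  [ 1  -1   1 ]
  [ 0   1  -1 ]
  [ 0   0   0 ]
R1 -> R1 + R2
  [ 1  0   0 ]
  [ 0  1  -1 ]
  [ 0  0   0 ]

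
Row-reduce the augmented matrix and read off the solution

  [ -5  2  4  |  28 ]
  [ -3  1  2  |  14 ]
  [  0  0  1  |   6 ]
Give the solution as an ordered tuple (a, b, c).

r1 := -1/5·r1
  [  1  -2/5  -4/5  |  -28/5 ]
  [ -3     1     2  |     14 ]
  [  0     0     1  |      6 ]
r2 := r2 + 3·r1
  [ 1  -2/5  -4/5  |  -28/5 ]
  [ 0  -1/5  -2/5  |  -14/5 ]
  [ 0     0     1  |      6 ]
r2 := -5·r2
  [ 1  -2/5  -4/5  |  -28/5 ]
  [ 0     1     2  |     14 ]
  [ 0     0     1  |      6 ]
r2 := r2 − 2·r3
  [ 1  -2/5  -4/5  |  -28/5 ]
  [ 0     1     0  |      2 ]
  [ 0     0     1  |      6 ]
r1 := r1 + 4/5·r3
  [ 1  -2/5  0  |  -4/5 ]
  [ 0     1  0  |     2 ]
  [ 0     0  1  |     6 ]
r1 := r1 + 2/5·r2
  [ 1  0  0  |  0 ]
  [ 0  1  0  |  2 ]
  [ 0  0  1  |  6 ]
Reading off the last column: a = 0, b = 2, c = 6.

(0, 2, 6)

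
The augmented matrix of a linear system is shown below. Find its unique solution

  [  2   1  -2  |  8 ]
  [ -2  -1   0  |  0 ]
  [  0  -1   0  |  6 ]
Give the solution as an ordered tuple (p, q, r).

R1 := 1/2·R1
R2 := R2 + 2·R1
R2 <-> R3
R2 := -1·R2
R3 := -1/2·R3
R1 := R1 + R3
R1 := R1 − 1/2·R2
Reading off the last column: p = 3, q = -6, r = -4.

(3, -6, -4)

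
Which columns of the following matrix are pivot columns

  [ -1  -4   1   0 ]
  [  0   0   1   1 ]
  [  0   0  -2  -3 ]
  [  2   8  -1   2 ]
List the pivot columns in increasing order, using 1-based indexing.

Multiply R1 by -1.
  [ 1  4  -1   0 ]
  [ 0  0   1   1 ]
  [ 0  0  -2  -3 ]
  [ 2  8  -1   2 ]
Subtract 2 times R1 from R4.
  [ 1  4  -1   0 ]
  [ 0  0   1   1 ]
  [ 0  0  -2  -3 ]
  [ 0  0   1   2 ]
Add 2 times R2 to R3.
  [ 1  4  -1   0 ]
  [ 0  0   1   1 ]
  [ 0  0   0  -1 ]
  [ 0  0   1   2 ]
Subtract R2 from R4.
  [ 1  4  -1   0 ]
  [ 0  0   1   1 ]
  [ 0  0   0  -1 ]
  [ 0  0   0   1 ]
Multiply R3 by -1.
  [ 1  4  -1  0 ]
  [ 0  0   1  1 ]
  [ 0  0   0  1 ]
  [ 0  0   0  1 ]
Subtract R3 from R4.
  [ 1  4  -1  0 ]
  [ 0  0   1  1 ]
  [ 0  0   0  1 ]
  [ 0  0   0  0 ]
Subtract R3 from R2.
  [ 1  4  -1  0 ]
  [ 0  0   1  0 ]
  [ 0  0   0  1 ]
  [ 0  0   0  0 ]
Add R2 to R1.
  [ 1  4  0  0 ]
  [ 0  0  1  0 ]
  [ 0  0  0  1 ]
  [ 0  0  0  0 ]
Pivot columns are the columns containing a leading 1.

1, 3, 4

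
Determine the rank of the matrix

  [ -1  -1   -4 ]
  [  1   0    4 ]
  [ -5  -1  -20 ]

ρ1 → -1·ρ1
ρ2 → ρ2 − ρ1
ρ3 → ρ3 + 5·ρ1
ρ2 → -1·ρ2
ρ3 → ρ3 − 4·ρ2
ρ1 → ρ1 − ρ2
The reduced form has 2 nonzero rows.

rank = 2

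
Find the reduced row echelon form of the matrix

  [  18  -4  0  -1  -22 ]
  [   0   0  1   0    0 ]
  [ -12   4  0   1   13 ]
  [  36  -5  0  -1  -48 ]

[[1, 0, 0, 0, -3/2], [0, 1, 0, 0, -1], [0, 0, 1, 0, 0], [0, 0, 0, 1, -1]]

ρ1 ← 1/18·ρ1
  [   1  -2/9  0  -1/18  -11/9 ]
  [   0     0  1      0      0 ]
  [ -12     4  0      1     13 ]
  [  36    -5  0     -1    -48 ]
ρ3 ← ρ3 + 12·ρ1
  [  1  -2/9  0  -1/18  -11/9 ]
  [  0     0  1      0      0 ]
  [  0   4/3  0    1/3   -5/3 ]
  [ 36    -5  0     -1    -48 ]
ρ4 ← ρ4 − 36·ρ1
  [ 1  -2/9  0  -1/18  -11/9 ]
  [ 0     0  1      0      0 ]
  [ 0   4/3  0    1/3   -5/3 ]
  [ 0     3  0      1     -4 ]
ρ2 <-> ρ3
  [ 1  -2/9  0  -1/18  -11/9 ]
  [ 0   4/3  0    1/3   -5/3 ]
  [ 0     0  1      0      0 ]
  [ 0     3  0      1     -4 ]
ρ2 ← 3/4·ρ2
  [ 1  -2/9  0  -1/18  -11/9 ]
  [ 0     1  0    1/4   -5/4 ]
  [ 0     0  1      0      0 ]
  [ 0     3  0      1     -4 ]
ρ4 ← ρ4 − 3·ρ2
  [ 1  -2/9  0  -1/18  -11/9 ]
  [ 0     1  0    1/4   -5/4 ]
  [ 0     0  1      0      0 ]
  [ 0     0  0    1/4   -1/4 ]
ρ4 ← 4·ρ4
  [ 1  -2/9  0  -1/18  -11/9 ]
  [ 0     1  0    1/4   -5/4 ]
  [ 0     0  1      0      0 ]
  [ 0     0  0      1     -1 ]
ρ2 ← ρ2 − 1/4·ρ4
  [ 1  -2/9  0  -1/18  -11/9 ]
  [ 0     1  0      0     -1 ]
  [ 0     0  1      0      0 ]
  [ 0     0  0      1     -1 ]
ρ1 ← ρ1 + 1/18·ρ4
  [ 1  -2/9  0  0  -23/18 ]
  [ 0     1  0  0      -1 ]
  [ 0     0  1  0       0 ]
  [ 0     0  0  1      -1 ]
ρ1 ← ρ1 + 2/9·ρ2
  [ 1  0  0  0  -3/2 ]
  [ 0  1  0  0    -1 ]
  [ 0  0  1  0     0 ]
  [ 0  0  0  1    -1 ]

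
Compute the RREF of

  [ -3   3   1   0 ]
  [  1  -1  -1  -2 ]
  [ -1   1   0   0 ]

R1 ← -1/3·R1
  [  1  -1  -1/3   0 ]
  [  1  -1    -1  -2 ]
  [ -1   1     0   0 ]
R2 ← R2 − R1
  [  1  -1  -1/3   0 ]
  [  0   0  -2/3  -2 ]
  [ -1   1     0   0 ]
R3 ← R3 + R1
  [ 1  -1  -1/3   0 ]
  [ 0   0  -2/3  -2 ]
  [ 0   0  -1/3   0 ]
R2 ← -3/2·R2
  [ 1  -1  -1/3  0 ]
  [ 0   0     1  3 ]
  [ 0   0  -1/3  0 ]
R3 ← R3 + 1/3·R2
  [ 1  -1  -1/3  0 ]
  [ 0   0     1  3 ]
  [ 0   0     0  1 ]
R2 ← R2 − 3·R3
  [ 1  -1  -1/3  0 ]
  [ 0   0     1  0 ]
  [ 0   0     0  1 ]
R1 ← R1 + 1/3·R2
  [ 1  -1  0  0 ]
  [ 0   0  1  0 ]
  [ 0   0  0  1 ]

[[1, -1, 0, 0], [0, 0, 1, 0], [0, 0, 0, 1]]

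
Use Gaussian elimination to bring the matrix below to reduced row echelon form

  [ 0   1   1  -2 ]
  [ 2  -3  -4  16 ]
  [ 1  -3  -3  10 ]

ρ1 <-> ρ2
  [ 2  -3  -4  16 ]
  [ 0   1   1  -2 ]
  [ 1  -3  -3  10 ]
ρ1 → 1/2·ρ1
  [ 1  -3/2  -2   8 ]
  [ 0     1   1  -2 ]
  [ 1    -3  -3  10 ]
ρ3 → ρ3 − ρ1
  [ 1  -3/2  -2   8 ]
  [ 0     1   1  -2 ]
  [ 0  -3/2  -1   2 ]
ρ3 → ρ3 + 3/2·ρ2
  [ 1  -3/2   -2   8 ]
  [ 0     1    1  -2 ]
  [ 0     0  1/2  -1 ]
ρ3 → 2·ρ3
  [ 1  -3/2  -2   8 ]
  [ 0     1   1  -2 ]
  [ 0     0   1  -2 ]
ρ2 → ρ2 − ρ3
  [ 1  -3/2  -2   8 ]
  [ 0     1   0   0 ]
  [ 0     0   1  -2 ]
ρ1 → ρ1 + 2·ρ3
  [ 1  -3/2  0   4 ]
  [ 0     1  0   0 ]
  [ 0     0  1  -2 ]
ρ1 → ρ1 + 3/2·ρ2
  [ 1  0  0   4 ]
  [ 0  1  0   0 ]
  [ 0  0  1  -2 ]

[[1, 0, 0, 4], [0, 1, 0, 0], [0, 0, 1, -2]]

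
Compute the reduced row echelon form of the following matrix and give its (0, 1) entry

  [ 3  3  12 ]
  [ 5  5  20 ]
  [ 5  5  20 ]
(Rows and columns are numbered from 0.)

1

r1 := 1/3·r1
r2 := r2 − 5·r1
r3 := r3 − 5·r1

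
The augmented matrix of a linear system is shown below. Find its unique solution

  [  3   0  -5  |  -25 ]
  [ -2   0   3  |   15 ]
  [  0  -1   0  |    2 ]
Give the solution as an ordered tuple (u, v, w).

(0, -2, 5)

R1 -> 1/3·R1
  [  1   0  -5/3  |  -25/3 ]
  [ -2   0     3  |     15 ]
  [  0  -1     0  |      2 ]
R2 -> R2 + 2·R1
  [ 1   0  -5/3  |  -25/3 ]
  [ 0   0  -1/3  |   -5/3 ]
  [ 0  -1     0  |      2 ]
R2 <=> R3
  [ 1   0  -5/3  |  -25/3 ]
  [ 0  -1     0  |      2 ]
  [ 0   0  -1/3  |   -5/3 ]
R2 -> -1·R2
  [ 1  0  -5/3  |  -25/3 ]
  [ 0  1     0  |     -2 ]
  [ 0  0  -1/3  |   -5/3 ]
R3 -> -3·R3
  [ 1  0  -5/3  |  -25/3 ]
  [ 0  1     0  |     -2 ]
  [ 0  0     1  |      5 ]
R1 -> R1 + 5/3·R3
  [ 1  0  0  |   0 ]
  [ 0  1  0  |  -2 ]
  [ 0  0  1  |   5 ]
Reading off the last column: u = 0, v = -2, w = 5.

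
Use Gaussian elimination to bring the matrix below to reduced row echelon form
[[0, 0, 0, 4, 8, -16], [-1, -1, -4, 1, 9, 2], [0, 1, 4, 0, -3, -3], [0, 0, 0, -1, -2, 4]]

[[1, 0, 0, 0, -4, -3], [0, 1, 4, 0, -3, -3], [0, 0, 0, 1, 2, -4], [0, 0, 0, 0, 0, 0]]

Swap R1 and R2.
  [ -1  -1  -4   1   9    2 ]
  [  0   0   0   4   8  -16 ]
  [  0   1   4   0  -3   -3 ]
  [  0   0   0  -1  -2    4 ]
Multiply R1 by -1.
  [ 1  1  4  -1  -9   -2 ]
  [ 0  0  0   4   8  -16 ]
  [ 0  1  4   0  -3   -3 ]
  [ 0  0  0  -1  -2    4 ]
Swap R2 and R3.
  [ 1  1  4  -1  -9   -2 ]
  [ 0  1  4   0  -3   -3 ]
  [ 0  0  0   4   8  -16 ]
  [ 0  0  0  -1  -2    4 ]
Multiply R3 by 1/4.
  [ 1  1  4  -1  -9  -2 ]
  [ 0  1  4   0  -3  -3 ]
  [ 0  0  0   1   2  -4 ]
  [ 0  0  0  -1  -2   4 ]
Add R3 to R4.
  [ 1  1  4  -1  -9  -2 ]
  [ 0  1  4   0  -3  -3 ]
  [ 0  0  0   1   2  -4 ]
  [ 0  0  0   0   0   0 ]
Add R3 to R1.
  [ 1  1  4  0  -7  -6 ]
  [ 0  1  4  0  -3  -3 ]
  [ 0  0  0  1   2  -4 ]
  [ 0  0  0  0   0   0 ]
Subtract R2 from R1.
  [ 1  0  0  0  -4  -3 ]
  [ 0  1  4  0  -3  -3 ]
  [ 0  0  0  1   2  -4 ]
  [ 0  0  0  0   0   0 ]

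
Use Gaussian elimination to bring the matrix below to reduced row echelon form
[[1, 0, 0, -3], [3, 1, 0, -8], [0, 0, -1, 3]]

R2 ← R2 − 3·R1
  [ 1  0   0  -3 ]
  [ 0  1   0   1 ]
  [ 0  0  -1   3 ]
R3 ← -1·R3
  [ 1  0  0  -3 ]
  [ 0  1  0   1 ]
  [ 0  0  1  -3 ]

[[1, 0, 0, -3], [0, 1, 0, 1], [0, 0, 1, -3]]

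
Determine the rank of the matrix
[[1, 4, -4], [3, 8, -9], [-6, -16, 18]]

rank = 2

R2 → R2 − 3·R1
R3 → R3 + 6·R1
R2 → -1/4·R2
R3 → R3 − 8·R2
R1 → R1 − 4·R2
The reduced form has 2 nonzero rows.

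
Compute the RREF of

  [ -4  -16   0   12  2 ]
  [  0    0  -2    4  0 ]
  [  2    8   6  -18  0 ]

R1 := -1/4·R1
  [ 1  4   0   -3  -1/2 ]
  [ 0  0  -2    4     0 ]
  [ 2  8   6  -18     0 ]
R3 := R3 − 2·R1
  [ 1  4   0   -3  -1/2 ]
  [ 0  0  -2    4     0 ]
  [ 0  0   6  -12     1 ]
R2 := -1/2·R2
  [ 1  4  0   -3  -1/2 ]
  [ 0  0  1   -2     0 ]
  [ 0  0  6  -12     1 ]
R3 := R3 − 6·R2
  [ 1  4  0  -3  -1/2 ]
  [ 0  0  1  -2     0 ]
  [ 0  0  0   0     1 ]
R1 := R1 + 1/2·R3
  [ 1  4  0  -3  0 ]
  [ 0  0  1  -2  0 ]
  [ 0  0  0   0  1 ]

[[1, 4, 0, -3, 0], [0, 0, 1, -2, 0], [0, 0, 0, 0, 1]]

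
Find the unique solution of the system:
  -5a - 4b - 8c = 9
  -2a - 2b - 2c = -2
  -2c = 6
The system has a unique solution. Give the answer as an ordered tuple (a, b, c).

(-1, 5, -3)

Form the augmented matrix and row-reduce:
  [ -5  -4  -8  |   9 ]
  [ -2  -2  -2  |  -2 ]
  [  0   0  -2  |   6 ]
ρ1 := -1/5·ρ1
  [  1  4/5  8/5  |  -9/5 ]
  [ -2   -2   -2  |    -2 ]
  [  0    0   -2  |     6 ]
ρ2 := ρ2 + 2·ρ1
  [ 1   4/5  8/5  |   -9/5 ]
  [ 0  -2/5  6/5  |  -28/5 ]
  [ 0     0   -2  |      6 ]
ρ2 := -5/2·ρ2
  [ 1  4/5  8/5  |  -9/5 ]
  [ 0    1   -3  |    14 ]
  [ 0    0   -2  |     6 ]
ρ3 := -1/2·ρ3
  [ 1  4/5  8/5  |  -9/5 ]
  [ 0    1   -3  |    14 ]
  [ 0    0    1  |    -3 ]
ρ2 := ρ2 + 3·ρ3
  [ 1  4/5  8/5  |  -9/5 ]
  [ 0    1    0  |     5 ]
  [ 0    0    1  |    -3 ]
ρ1 := ρ1 − 8/5·ρ3
  [ 1  4/5  0  |   3 ]
  [ 0    1  0  |   5 ]
  [ 0    0  1  |  -3 ]
ρ1 := ρ1 − 4/5·ρ2
  [ 1  0  0  |  -1 ]
  [ 0  1  0  |   5 ]
  [ 0  0  1  |  -3 ]
Reading off the last column: a = -1, b = 5, c = -3.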